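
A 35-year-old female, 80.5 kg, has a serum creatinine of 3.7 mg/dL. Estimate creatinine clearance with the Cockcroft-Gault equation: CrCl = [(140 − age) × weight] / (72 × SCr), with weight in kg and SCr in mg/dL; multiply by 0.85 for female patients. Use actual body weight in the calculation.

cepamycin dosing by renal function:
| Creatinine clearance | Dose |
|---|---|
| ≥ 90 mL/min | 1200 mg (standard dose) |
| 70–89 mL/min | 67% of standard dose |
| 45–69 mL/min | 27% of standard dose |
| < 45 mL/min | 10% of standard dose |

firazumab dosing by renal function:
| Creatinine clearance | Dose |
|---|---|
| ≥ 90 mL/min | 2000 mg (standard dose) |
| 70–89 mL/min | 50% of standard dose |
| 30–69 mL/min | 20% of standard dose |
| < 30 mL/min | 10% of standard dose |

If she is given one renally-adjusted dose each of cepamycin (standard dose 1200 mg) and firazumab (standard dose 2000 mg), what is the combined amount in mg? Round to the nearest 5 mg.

320 mg

CrCl = (140 − 35) × 80.5 / (72 × 3.7) × 0.85 = 8452.5 / 266.40 × 0.85 ≈ 27.0 mL/min
CrCl ≈ 27 mL/min.
cepamycin: < 45 mL/min → 10% of 1200 mg = 120 mg.
firazumab: < 30 mL/min → 10% of 2000 mg = 200 mg.
Total = 120 + 200 = 320 mg.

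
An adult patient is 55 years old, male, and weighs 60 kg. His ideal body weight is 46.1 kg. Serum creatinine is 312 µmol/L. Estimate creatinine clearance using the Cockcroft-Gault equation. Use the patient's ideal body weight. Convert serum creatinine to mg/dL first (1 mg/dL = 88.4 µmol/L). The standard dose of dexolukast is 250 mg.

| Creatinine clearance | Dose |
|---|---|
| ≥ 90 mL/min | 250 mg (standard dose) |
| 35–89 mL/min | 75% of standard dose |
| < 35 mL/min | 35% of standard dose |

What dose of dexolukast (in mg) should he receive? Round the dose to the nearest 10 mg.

SCr = 312 / 88.4 = 3.529 mg/dL
CrCl = (140 − 55) × 46.1 / (72 × 3.529) = 3918.5 / 254.09 ≈ 15.4 mL/min
CrCl ≈ 15 mL/min → bracket < 35 mL/min.
35% of 250 mg = 87.5 mg → 90 mg

90 mg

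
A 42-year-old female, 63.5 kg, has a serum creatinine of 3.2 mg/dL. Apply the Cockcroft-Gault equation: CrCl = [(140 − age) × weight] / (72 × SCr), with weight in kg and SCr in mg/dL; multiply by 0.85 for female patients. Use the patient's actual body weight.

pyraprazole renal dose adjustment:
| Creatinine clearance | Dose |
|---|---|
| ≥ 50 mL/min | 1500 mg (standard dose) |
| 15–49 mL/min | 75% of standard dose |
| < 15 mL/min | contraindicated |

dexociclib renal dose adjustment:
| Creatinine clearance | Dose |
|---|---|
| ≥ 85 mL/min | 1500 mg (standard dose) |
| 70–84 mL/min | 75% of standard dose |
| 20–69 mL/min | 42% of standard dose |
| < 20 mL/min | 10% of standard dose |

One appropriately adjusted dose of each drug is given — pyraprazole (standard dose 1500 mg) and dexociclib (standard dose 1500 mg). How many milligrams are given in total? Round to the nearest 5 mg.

CrCl = (140 − 42) × 63.5 / (72 × 3.2) × 0.85 = 6223.0 / 230.40 × 0.85 ≈ 23.0 mL/min
CrCl ≈ 23 mL/min.
pyraprazole: 15–49 mL/min → 75% of 1500 mg = 1125 mg.
dexociclib: 20–69 mL/min → 42% of 1500 mg = 630 mg.
Total = 1125 + 630 = 1755 mg.

1755 mg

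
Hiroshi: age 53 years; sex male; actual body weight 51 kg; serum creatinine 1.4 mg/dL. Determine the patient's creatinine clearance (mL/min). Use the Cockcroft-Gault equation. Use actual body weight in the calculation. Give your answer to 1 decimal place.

CrCl = (140 − 53) × 51 / (72 × 1.4) = 4437.0 / 100.80 ≈ 44.0 mL/min

44.0 mL/min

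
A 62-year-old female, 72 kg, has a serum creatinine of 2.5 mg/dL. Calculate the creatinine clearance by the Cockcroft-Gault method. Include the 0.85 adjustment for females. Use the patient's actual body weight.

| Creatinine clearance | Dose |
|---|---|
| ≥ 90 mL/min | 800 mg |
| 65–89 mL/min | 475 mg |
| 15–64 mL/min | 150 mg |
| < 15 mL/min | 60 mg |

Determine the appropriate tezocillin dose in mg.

150 mg

CrCl = (140 − 62) × 72 / (72 × 2.5) × 0.85 = 5616.0 / 180.00 × 0.85 ≈ 26.5 mL/min
CrCl ≈ 27 mL/min → bracket 15–64 mL/min.
Dose for this bracket: 150 mg.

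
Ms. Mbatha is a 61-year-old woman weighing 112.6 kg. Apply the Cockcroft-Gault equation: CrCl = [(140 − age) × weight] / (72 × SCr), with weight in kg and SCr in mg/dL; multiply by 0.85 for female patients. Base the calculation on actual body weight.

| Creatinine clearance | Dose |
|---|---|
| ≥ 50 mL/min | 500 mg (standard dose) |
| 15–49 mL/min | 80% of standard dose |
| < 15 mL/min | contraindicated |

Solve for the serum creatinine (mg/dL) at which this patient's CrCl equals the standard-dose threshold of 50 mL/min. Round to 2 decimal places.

Standard dose requires CrCl ≥ 50 mL/min.
Set (140 − 61) × 112.6 × 0.85 / (72 × SCr) = 50
SCr = (140 − 61) × 112.6 × 0.85 / (72 × 50) = 2.100 mg/dL

2.10 mg/dL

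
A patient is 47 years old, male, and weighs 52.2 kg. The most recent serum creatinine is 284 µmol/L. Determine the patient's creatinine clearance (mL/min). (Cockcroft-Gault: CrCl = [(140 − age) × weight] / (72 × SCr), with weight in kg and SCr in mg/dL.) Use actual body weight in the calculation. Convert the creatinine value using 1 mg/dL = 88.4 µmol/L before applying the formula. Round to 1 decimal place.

21.0 mL/min

SCr = 284 / 88.4 = 3.213 mg/dL
CrCl = (140 − 47) × 52.2 / (72 × 3.213) = 4854.6 / 231.34 ≈ 21.0 mL/min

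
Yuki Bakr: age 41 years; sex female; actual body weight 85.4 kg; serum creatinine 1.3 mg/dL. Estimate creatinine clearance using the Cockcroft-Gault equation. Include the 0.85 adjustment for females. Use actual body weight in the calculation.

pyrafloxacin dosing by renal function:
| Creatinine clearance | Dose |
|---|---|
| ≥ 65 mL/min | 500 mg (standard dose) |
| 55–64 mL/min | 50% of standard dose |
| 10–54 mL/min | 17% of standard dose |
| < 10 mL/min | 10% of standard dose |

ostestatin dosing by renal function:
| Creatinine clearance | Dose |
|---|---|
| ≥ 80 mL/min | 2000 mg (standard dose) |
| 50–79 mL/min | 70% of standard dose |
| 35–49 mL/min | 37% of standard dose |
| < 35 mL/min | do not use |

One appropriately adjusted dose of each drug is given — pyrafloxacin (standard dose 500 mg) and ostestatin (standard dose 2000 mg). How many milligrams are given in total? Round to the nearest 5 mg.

1900 mg

CrCl = (140 − 41) × 85.4 / (72 × 1.3) × 0.85 = 8454.6 / 93.60 × 0.85 ≈ 76.8 mL/min
CrCl ≈ 77 mL/min.
pyrafloxacin: ≥ 65 mL/min → 100% of 500 mg = 500 mg.
ostestatin: 50–79 mL/min → 70% of 2000 mg = 1400 mg.
Total = 500 + 1400 = 1900 mg.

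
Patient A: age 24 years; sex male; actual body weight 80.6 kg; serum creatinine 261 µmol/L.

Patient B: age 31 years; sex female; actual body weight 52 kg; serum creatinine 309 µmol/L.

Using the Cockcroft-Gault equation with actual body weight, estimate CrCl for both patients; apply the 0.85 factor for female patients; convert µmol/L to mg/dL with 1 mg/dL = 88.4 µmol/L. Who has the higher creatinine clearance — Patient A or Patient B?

Patient A

Patient A: SCr = 261 / 88.4 = 2.952 mg/dL
Patient A: CrCl = (140 − 24) × 80.6 / (72 × 2.952) = 9349.6 / 212.54 ≈ 44.0 mL/min
Patient B: SCr = 309 / 88.4 = 3.495 mg/dL
Patient B: CrCl = (140 − 31) × 52 / (72 × 3.495) × 0.85 = 5668.0 / 251.64 × 0.85 ≈ 19.1 mL/min
44.0 vs 19.1 mL/min → Patient A is higher.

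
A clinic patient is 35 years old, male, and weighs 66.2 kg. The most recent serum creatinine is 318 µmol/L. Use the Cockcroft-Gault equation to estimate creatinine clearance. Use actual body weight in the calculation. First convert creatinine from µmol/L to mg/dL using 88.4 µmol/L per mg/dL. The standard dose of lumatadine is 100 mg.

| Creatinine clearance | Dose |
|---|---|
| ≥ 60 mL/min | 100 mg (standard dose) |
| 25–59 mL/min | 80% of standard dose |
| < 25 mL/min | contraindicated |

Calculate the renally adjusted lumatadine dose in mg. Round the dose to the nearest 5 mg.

80 mg

SCr = 318 / 88.4 = 3.597 mg/dL
CrCl = (140 − 35) × 66.2 / (72 × 3.597) = 6951.0 / 258.98 ≈ 26.8 mL/min
CrCl ≈ 27 mL/min → bracket 25–59 mL/min.
80% of 100 mg = 80 mg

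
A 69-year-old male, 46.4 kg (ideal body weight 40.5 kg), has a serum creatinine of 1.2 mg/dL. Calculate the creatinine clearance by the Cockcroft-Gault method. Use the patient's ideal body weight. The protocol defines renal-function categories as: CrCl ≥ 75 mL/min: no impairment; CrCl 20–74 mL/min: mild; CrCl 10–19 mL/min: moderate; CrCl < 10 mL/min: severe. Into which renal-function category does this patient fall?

CrCl = (140 − 69) × 40.5 / (72 × 1.2) = 2875.5 / 86.40 ≈ 33.3 mL/min
33 mL/min falls in the 'mild' range.

mild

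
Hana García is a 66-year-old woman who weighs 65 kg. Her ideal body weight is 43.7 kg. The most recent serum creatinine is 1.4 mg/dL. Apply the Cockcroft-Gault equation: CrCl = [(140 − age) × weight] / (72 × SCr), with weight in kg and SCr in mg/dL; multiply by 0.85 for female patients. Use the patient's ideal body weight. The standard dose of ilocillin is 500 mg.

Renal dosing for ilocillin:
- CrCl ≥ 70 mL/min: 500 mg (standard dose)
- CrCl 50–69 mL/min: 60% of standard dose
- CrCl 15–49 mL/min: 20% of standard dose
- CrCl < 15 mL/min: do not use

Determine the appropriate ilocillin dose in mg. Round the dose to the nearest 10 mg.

CrCl = (140 − 66) × 43.7 / (72 × 1.4) × 0.85 = 3233.8 / 100.80 × 0.85 ≈ 27.3 mL/min
CrCl ≈ 27 mL/min → bracket 15–49 mL/min.
20% of 500 mg = 100 mg

100 mg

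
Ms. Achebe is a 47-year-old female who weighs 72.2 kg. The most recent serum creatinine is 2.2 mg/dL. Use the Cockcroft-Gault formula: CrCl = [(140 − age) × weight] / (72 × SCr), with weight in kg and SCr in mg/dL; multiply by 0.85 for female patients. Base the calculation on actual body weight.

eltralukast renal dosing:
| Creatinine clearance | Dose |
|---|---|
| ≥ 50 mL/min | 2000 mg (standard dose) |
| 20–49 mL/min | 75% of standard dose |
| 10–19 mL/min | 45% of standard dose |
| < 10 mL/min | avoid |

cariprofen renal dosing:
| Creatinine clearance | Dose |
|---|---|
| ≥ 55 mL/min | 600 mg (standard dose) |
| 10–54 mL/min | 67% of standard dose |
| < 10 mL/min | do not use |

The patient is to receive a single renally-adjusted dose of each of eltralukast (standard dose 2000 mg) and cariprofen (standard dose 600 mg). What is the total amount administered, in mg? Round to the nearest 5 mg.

CrCl = (140 − 47) × 72.2 / (72 × 2.2) × 0.85 = 6714.6 / 158.40 × 0.85 ≈ 36.0 mL/min
CrCl ≈ 36 mL/min.
eltralukast: 20–49 mL/min → 75% of 2000 mg = 1500 mg.
cariprofen: 10–54 mL/min → 67% of 600 mg = 402 mg.
Total = 1500 + 402 = 1902 mg.

1900 mg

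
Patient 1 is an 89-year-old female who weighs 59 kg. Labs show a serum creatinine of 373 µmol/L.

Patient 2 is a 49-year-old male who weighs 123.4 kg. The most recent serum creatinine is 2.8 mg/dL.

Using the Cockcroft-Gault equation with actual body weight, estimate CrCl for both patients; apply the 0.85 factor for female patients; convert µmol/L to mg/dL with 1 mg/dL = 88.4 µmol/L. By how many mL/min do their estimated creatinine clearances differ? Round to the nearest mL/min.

Patient 1: SCr = 373 / 88.4 = 4.219 mg/dL
Patient 1: CrCl = (140 − 89) × 59 / (72 × 4.219) × 0.85 = 3009.0 / 303.77 × 0.85 ≈ 8.4 mL/min
Patient 2: CrCl = (140 − 49) × 123.4 / (72 × 2.8) = 11229.4 / 201.60 ≈ 55.7 mL/min
|8.4 − 55.7| = 47.3 mL/min

47 mL/min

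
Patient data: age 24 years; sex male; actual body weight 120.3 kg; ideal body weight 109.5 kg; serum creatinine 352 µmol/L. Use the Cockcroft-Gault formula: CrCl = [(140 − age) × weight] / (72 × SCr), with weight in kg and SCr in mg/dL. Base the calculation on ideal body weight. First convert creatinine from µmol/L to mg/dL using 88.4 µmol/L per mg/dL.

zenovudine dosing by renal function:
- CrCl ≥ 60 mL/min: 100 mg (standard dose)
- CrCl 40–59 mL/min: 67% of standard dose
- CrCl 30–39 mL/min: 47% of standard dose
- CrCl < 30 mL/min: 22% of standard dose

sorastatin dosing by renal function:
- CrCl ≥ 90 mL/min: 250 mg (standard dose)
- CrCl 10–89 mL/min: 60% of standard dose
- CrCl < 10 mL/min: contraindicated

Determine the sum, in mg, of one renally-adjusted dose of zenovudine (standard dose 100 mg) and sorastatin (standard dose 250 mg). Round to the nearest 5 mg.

215 mg

SCr = 352 / 88.4 = 3.982 mg/dL
CrCl = (140 − 24) × 109.5 / (72 × 3.982) = 12702.0 / 286.70 ≈ 44.3 mL/min
CrCl ≈ 44 mL/min.
zenovudine: 40–59 mL/min → 67% of 100 mg = 67 mg.
sorastatin: 10–89 mL/min → 60% of 250 mg = 150 mg.
Total = 67 + 150 = 217 mg.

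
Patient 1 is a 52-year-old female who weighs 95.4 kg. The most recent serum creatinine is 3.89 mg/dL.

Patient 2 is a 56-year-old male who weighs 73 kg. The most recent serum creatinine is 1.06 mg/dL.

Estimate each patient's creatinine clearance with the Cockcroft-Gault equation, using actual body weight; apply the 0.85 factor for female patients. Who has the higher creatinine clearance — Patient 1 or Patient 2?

Patient 2

Patient 1: CrCl = (140 − 52) × 95.4 / (72 × 3.89) × 0.85 = 8395.2 / 280.08 × 0.85 ≈ 25.5 mL/min
Patient 2: CrCl = (140 − 56) × 73 / (72 × 1.06) = 6132.0 / 76.32 ≈ 80.3 mL/min
25.5 vs 80.3 mL/min → Patient 2 is higher.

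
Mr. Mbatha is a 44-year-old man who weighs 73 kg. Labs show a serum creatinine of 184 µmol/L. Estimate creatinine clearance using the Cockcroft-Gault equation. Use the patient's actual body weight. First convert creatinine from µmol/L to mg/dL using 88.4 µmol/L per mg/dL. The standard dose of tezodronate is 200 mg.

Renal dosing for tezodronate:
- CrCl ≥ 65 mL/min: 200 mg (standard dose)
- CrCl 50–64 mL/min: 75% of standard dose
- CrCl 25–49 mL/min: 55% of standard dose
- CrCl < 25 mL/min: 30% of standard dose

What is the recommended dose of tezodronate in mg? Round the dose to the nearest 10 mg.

110 mg

SCr = 184 / 88.4 = 2.081 mg/dL
CrCl = (140 − 44) × 73 / (72 × 2.081) = 7008.0 / 149.83 ≈ 46.8 mL/min
CrCl ≈ 47 mL/min → bracket 25–49 mL/min.
55% of 200 mg = 110 mg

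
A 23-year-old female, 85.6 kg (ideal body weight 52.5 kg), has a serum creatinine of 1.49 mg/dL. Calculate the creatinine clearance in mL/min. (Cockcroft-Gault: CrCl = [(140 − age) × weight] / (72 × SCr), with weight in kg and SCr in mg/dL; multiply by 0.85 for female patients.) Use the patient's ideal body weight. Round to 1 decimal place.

48.7 mL/min

CrCl = (140 − 23) × 52.5 / (72 × 1.49) × 0.85 = 6142.5 / 107.28 × 0.85 ≈ 48.7 mL/min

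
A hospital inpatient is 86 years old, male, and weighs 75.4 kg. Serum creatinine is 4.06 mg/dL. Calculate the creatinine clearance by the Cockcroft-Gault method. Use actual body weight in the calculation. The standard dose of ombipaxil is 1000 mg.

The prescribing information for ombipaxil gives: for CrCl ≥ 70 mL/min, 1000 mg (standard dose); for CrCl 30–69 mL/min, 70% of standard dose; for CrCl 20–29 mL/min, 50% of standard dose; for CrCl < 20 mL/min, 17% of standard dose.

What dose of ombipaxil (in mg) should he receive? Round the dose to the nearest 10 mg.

CrCl = (140 − 86) × 75.4 / (72 × 4.06) = 4071.6 / 292.32 ≈ 13.9 mL/min
CrCl ≈ 14 mL/min → bracket < 20 mL/min.
17% of 1000 mg = 170 mg

170 mg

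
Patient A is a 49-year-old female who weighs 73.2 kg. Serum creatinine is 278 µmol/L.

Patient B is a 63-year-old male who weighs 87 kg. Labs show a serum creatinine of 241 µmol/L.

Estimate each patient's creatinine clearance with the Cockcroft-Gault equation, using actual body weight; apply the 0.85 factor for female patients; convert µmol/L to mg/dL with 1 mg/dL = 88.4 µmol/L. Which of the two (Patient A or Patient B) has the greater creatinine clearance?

Patient A: SCr = 278 / 88.4 = 3.145 mg/dL
Patient A: CrCl = (140 − 49) × 73.2 / (72 × 3.145) × 0.85 = 6661.2 / 226.44 × 0.85 ≈ 25.0 mL/min
Patient B: SCr = 241 / 88.4 = 2.726 mg/dL
Patient B: CrCl = (140 − 63) × 87 / (72 × 2.726) = 6699.0 / 196.27 ≈ 34.1 mL/min
25.0 vs 34.1 mL/min → Patient B is higher.

Patient B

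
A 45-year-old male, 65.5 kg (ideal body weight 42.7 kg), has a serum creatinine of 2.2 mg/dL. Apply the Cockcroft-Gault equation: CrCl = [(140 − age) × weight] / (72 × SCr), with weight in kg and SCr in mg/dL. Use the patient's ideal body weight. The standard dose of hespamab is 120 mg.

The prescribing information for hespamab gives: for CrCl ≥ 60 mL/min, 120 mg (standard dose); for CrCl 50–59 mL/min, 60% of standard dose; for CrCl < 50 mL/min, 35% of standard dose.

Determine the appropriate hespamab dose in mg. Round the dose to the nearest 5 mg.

40 mg

CrCl = (140 − 45) × 42.7 / (72 × 2.2) = 4056.5 / 158.40 ≈ 25.6 mL/min
CrCl ≈ 26 mL/min → bracket < 50 mL/min.
35% of 120 mg = 42 mg → 40 mg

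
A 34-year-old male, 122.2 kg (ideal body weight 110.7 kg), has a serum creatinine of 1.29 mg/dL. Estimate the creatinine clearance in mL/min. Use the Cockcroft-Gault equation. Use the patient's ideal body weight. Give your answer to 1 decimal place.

CrCl = (140 − 34) × 110.7 / (72 × 1.29) = 11734.2 / 92.88 ≈ 126.3 mL/min

126.3 mL/min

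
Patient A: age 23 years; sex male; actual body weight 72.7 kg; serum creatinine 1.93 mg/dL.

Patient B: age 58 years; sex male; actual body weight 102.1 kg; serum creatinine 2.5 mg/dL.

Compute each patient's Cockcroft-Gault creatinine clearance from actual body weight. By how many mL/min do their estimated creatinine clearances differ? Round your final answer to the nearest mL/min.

15 mL/min

Patient A: CrCl = (140 − 23) × 72.7 / (72 × 1.93) = 8505.9 / 138.96 ≈ 61.2 mL/min
Patient B: CrCl = (140 − 58) × 102.1 / (72 × 2.5) = 8372.2 / 180.00 ≈ 46.5 mL/min
|61.2 − 46.5| = 14.7 mL/min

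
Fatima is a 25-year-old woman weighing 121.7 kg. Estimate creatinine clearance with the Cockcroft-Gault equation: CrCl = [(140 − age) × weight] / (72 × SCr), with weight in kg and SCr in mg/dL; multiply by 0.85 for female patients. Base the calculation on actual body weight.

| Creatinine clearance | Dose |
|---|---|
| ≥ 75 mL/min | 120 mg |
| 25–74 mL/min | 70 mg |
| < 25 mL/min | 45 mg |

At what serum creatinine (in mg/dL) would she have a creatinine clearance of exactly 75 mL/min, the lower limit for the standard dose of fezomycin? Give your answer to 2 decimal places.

2.20 mg/dL

Standard dose requires CrCl ≥ 75 mL/min.
Set (140 − 25) × 121.7 × 0.85 / (72 × SCr) = 75
SCr = (140 − 25) × 121.7 × 0.85 / (72 × 75) = 2.203 mg/dL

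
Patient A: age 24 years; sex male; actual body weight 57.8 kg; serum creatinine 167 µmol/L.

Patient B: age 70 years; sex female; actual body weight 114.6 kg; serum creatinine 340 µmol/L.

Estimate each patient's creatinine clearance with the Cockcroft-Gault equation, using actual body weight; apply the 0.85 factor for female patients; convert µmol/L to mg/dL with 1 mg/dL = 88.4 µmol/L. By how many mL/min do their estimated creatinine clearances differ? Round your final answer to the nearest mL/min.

Patient A: SCr = 167 / 88.4 = 1.889 mg/dL
Patient A: CrCl = (140 − 24) × 57.8 / (72 × 1.889) = 6704.8 / 136.01 ≈ 49.3 mL/min
Patient B: SCr = 340 / 88.4 = 3.846 mg/dL
Patient B: CrCl = (140 − 70) × 114.6 / (72 × 3.846) × 0.85 = 8022.0 / 276.91 × 0.85 ≈ 24.6 mL/min
|49.3 − 24.6| = 24.7 mL/min

25 mL/min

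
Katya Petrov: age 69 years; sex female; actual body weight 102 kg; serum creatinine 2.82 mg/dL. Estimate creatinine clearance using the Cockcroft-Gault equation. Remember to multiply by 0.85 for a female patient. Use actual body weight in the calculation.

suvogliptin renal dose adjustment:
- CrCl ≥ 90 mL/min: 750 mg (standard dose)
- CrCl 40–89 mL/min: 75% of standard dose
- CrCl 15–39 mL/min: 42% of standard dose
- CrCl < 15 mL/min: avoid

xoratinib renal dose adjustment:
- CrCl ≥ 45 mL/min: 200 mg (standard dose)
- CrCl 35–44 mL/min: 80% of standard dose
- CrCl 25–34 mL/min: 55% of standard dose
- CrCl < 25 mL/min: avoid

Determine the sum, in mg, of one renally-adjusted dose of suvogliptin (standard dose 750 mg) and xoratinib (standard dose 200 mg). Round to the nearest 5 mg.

425 mg

CrCl = (140 − 69) × 102 / (72 × 2.82) × 0.85 = 7242.0 / 203.04 × 0.85 ≈ 30.3 mL/min
CrCl ≈ 30 mL/min.
suvogliptin: 15–39 mL/min → 42% of 750 mg = 315 mg.
xoratinib: 25–34 mL/min → 55% of 200 mg = 110 mg.
Total = 315 + 110 = 425 mg.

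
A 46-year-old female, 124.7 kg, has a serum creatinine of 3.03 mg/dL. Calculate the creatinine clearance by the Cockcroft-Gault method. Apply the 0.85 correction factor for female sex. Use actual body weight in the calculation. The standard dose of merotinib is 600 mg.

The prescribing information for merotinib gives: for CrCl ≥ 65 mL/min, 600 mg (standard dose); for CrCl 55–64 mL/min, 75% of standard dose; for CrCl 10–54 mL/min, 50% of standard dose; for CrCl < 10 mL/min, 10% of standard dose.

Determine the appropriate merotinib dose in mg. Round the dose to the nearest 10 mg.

CrCl = (140 − 46) × 124.7 / (72 × 3.03) × 0.85 = 11721.8 / 218.16 × 0.85 ≈ 45.7 mL/min
CrCl ≈ 46 mL/min → bracket 10–54 mL/min.
50% of 600 mg = 300 mg

300 mg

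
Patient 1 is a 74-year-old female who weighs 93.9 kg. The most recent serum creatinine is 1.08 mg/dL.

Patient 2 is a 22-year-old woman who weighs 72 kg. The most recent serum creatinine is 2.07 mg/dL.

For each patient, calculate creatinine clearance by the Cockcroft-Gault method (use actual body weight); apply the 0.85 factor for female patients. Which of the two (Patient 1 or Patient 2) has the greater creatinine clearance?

Patient 1

Patient 1: CrCl = (140 − 74) × 93.9 / (72 × 1.08) × 0.85 = 6197.4 / 77.76 × 0.85 ≈ 67.7 mL/min
Patient 2: CrCl = (140 − 22) × 72 / (72 × 2.07) × 0.85 = 8496.0 / 149.04 × 0.85 ≈ 48.5 mL/min
67.7 vs 48.5 mL/min → Patient 1 is higher.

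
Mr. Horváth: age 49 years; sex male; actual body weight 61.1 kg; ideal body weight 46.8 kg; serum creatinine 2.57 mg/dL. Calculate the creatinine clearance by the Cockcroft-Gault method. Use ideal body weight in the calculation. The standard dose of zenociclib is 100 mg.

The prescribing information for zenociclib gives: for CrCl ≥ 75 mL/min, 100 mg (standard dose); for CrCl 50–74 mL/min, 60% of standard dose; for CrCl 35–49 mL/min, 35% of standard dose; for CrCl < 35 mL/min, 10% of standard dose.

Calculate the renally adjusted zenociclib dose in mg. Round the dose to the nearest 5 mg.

CrCl = (140 − 49) × 46.8 / (72 × 2.57) = 4258.8 / 185.04 ≈ 23.0 mL/min
CrCl ≈ 23 mL/min → bracket < 35 mL/min.
10% of 100 mg = 10 mg

10 mg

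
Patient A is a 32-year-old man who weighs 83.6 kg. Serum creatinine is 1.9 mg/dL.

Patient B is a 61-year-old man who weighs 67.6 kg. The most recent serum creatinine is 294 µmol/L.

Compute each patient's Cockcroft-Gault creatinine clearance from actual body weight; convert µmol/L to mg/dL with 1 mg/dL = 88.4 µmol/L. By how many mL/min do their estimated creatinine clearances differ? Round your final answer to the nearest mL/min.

Patient A: CrCl = (140 − 32) × 83.6 / (72 × 1.9) = 9028.8 / 136.80 ≈ 66.0 mL/min
Patient B: SCr = 294 / 88.4 = 3.326 mg/dL
Patient B: CrCl = (140 − 61) × 67.6 / (72 × 3.326) = 5340.4 / 239.47 ≈ 22.3 mL/min
|66.0 − 22.3| = 43.7 mL/min

44 mL/min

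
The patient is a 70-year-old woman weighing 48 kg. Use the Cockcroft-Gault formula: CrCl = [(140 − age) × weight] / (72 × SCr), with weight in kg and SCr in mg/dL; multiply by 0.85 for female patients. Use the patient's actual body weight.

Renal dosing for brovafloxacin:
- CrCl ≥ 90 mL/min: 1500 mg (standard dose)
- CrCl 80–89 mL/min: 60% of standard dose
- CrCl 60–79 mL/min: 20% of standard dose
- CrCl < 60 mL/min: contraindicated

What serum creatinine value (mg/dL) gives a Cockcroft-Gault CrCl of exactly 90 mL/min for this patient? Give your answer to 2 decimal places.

0.44 mg/dL

Standard dose requires CrCl ≥ 90 mL/min.
Set (140 − 70) × 48 × 0.85 / (72 × SCr) = 90
SCr = (140 − 70) × 48 × 0.85 / (72 × 90) = 0.441 mg/dL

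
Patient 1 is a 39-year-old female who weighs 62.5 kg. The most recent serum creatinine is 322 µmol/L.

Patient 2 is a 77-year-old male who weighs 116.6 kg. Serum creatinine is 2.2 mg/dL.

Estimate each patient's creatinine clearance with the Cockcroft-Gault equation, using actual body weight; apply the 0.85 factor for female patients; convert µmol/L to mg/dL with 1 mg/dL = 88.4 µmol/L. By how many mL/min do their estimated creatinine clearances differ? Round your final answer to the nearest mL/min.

Patient 1: SCr = 322 / 88.4 = 3.643 mg/dL
Patient 1: CrCl = (140 − 39) × 62.5 / (72 × 3.643) × 0.85 = 6312.5 / 262.30 × 0.85 ≈ 20.5 mL/min
Patient 2: CrCl = (140 − 77) × 116.6 / (72 × 2.2) = 7345.8 / 158.40 ≈ 46.4 mL/min
|20.5 − 46.4| = 25.9 mL/min

26 mL/min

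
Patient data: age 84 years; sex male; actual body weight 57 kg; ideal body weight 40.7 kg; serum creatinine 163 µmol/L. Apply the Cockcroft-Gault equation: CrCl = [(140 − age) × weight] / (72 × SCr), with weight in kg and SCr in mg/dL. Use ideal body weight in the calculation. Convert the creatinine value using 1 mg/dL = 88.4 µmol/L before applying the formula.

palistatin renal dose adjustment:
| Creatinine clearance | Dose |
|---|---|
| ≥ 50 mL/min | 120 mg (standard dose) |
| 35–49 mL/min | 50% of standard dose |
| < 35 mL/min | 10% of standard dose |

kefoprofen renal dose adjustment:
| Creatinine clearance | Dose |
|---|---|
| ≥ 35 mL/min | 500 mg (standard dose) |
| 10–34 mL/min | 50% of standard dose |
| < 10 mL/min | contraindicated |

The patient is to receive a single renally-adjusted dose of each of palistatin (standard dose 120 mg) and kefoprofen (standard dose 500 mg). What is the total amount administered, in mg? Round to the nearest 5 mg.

260 mg

SCr = 163 / 88.4 = 1.844 mg/dL
CrCl = (140 − 84) × 40.7 / (72 × 1.844) = 2279.2 / 132.77 ≈ 17.2 mL/min
CrCl ≈ 17 mL/min.
palistatin: < 35 mL/min → 10% of 120 mg = 12 mg.
kefoprofen: 10–34 mL/min → 50% of 500 mg = 250 mg.
Total = 12 + 250 = 262 mg.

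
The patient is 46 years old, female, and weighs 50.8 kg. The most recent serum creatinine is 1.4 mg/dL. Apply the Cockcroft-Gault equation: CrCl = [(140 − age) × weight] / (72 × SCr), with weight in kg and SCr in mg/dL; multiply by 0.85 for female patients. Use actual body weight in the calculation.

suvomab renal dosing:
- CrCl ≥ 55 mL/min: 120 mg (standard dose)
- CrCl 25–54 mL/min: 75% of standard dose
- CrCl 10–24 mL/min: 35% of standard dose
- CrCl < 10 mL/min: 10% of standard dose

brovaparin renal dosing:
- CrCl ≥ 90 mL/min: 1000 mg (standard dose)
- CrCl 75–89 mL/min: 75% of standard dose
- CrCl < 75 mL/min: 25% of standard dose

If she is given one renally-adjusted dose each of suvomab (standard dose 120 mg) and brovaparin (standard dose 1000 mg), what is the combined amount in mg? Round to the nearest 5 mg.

340 mg

CrCl = (140 − 46) × 50.8 / (72 × 1.4) × 0.85 = 4775.2 / 100.80 × 0.85 ≈ 40.3 mL/min
CrCl ≈ 40 mL/min.
suvomab: 25–54 mL/min → 75% of 120 mg = 90 mg.
brovaparin: < 75 mL/min → 25% of 1000 mg = 250 mg.
Total = 90 + 250 = 340 mg.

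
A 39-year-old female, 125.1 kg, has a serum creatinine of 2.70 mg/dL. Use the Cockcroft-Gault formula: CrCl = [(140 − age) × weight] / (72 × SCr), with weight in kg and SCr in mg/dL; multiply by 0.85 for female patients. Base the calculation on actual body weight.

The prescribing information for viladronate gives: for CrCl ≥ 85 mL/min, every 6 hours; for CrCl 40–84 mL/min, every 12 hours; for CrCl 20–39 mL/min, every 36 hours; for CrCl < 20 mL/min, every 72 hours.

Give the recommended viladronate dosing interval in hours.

every 12 hours

CrCl = (140 − 39) × 125.1 / (72 × 2.7) × 0.85 = 12635.1 / 194.40 × 0.85 ≈ 55.2 mL/min
CrCl ≈ 55 mL/min → bracket 40–84 mL/min → every 12 hours.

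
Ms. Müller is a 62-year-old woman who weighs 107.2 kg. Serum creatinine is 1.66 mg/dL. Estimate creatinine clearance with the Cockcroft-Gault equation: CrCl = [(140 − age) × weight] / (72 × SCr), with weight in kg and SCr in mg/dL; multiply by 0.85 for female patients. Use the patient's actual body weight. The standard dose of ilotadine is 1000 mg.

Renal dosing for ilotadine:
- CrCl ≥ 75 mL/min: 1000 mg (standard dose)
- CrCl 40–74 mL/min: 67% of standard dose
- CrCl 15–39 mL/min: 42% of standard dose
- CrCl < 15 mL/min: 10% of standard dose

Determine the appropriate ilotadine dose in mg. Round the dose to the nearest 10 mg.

670 mg

CrCl = (140 − 62) × 107.2 / (72 × 1.66) × 0.85 = 8361.6 / 119.52 × 0.85 ≈ 59.5 mL/min
CrCl ≈ 59 mL/min → bracket 40–74 mL/min.
67% of 1000 mg = 670 mg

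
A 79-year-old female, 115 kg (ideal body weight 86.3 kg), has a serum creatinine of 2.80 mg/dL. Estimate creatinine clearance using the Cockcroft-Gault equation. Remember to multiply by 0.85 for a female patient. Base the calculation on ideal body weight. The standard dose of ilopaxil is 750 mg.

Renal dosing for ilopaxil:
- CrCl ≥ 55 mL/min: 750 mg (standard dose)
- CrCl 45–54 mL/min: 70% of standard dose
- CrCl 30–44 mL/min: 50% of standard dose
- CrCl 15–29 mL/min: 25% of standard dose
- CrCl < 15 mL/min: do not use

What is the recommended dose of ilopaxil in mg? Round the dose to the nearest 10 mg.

CrCl = (140 − 79) × 86.3 / (72 × 2.8) × 0.85 = 5264.3 / 201.60 × 0.85 ≈ 22.2 mL/min
CrCl ≈ 22 mL/min → bracket 15–29 mL/min.
25% of 750 mg = 187.5 mg → 190 mg

190 mg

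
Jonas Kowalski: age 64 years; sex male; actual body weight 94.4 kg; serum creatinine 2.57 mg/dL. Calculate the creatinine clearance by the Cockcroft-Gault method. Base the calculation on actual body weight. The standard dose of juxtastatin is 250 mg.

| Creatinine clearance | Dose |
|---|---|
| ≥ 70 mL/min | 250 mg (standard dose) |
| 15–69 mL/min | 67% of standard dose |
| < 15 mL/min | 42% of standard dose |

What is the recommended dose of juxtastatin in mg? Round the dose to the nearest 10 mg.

CrCl = (140 − 64) × 94.4 / (72 × 2.57) = 7174.4 / 185.04 ≈ 38.8 mL/min
CrCl ≈ 39 mL/min → bracket 15–69 mL/min.
67% of 250 mg = 167.5 mg → 170 mg

170 mg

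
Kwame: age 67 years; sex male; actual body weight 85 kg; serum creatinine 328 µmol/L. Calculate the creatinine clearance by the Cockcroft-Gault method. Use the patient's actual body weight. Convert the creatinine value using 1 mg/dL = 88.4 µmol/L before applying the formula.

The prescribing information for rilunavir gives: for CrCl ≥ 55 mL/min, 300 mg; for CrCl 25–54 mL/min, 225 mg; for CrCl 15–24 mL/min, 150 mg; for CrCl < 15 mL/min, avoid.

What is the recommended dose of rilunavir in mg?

150 mg

SCr = 328 / 88.4 = 3.71 mg/dL
CrCl = (140 − 67) × 85 / (72 × 3.71) = 6205.0 / 267.12 ≈ 23.2 mL/min
CrCl ≈ 23 mL/min → bracket 15–24 mL/min.
Dose for this bracket: 150 mg.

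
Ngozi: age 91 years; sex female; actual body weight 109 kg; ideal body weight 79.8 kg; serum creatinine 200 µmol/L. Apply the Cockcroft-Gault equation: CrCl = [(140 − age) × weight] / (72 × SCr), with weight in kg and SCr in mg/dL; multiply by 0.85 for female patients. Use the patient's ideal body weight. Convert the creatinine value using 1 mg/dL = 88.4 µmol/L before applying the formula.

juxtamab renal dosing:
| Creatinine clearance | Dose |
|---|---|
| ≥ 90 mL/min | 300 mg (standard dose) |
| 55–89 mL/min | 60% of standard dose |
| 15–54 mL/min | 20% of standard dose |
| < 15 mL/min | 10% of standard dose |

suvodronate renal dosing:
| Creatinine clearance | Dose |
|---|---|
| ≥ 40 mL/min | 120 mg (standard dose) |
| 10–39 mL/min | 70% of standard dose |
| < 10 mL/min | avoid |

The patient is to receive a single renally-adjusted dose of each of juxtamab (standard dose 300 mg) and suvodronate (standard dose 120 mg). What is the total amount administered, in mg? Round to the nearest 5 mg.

145 mg

SCr = 200 / 88.4 = 2.262 mg/dL
CrCl = (140 − 91) × 79.8 / (72 × 2.262) × 0.85 = 3910.2 / 162.86 × 0.85 ≈ 20.4 mL/min
CrCl ≈ 20 mL/min.
juxtamab: 15–54 mL/min → 20% of 300 mg = 60 mg.
suvodronate: 10–39 mL/min → 70% of 120 mg = 84 mg.
Total = 60 + 84 = 144 mg.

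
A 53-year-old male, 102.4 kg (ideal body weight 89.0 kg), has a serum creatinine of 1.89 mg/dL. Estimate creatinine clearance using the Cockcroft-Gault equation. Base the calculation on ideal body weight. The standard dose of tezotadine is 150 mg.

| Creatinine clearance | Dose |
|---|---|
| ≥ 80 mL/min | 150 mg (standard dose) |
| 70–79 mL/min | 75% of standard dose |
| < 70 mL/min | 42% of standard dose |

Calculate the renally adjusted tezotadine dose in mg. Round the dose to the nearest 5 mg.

65 mg

CrCl = (140 − 53) × 89 / (72 × 1.89) = 7743.0 / 136.08 ≈ 56.9 mL/min
CrCl ≈ 57 mL/min → bracket < 70 mL/min.
42% of 150 mg = 63 mg → 65 mg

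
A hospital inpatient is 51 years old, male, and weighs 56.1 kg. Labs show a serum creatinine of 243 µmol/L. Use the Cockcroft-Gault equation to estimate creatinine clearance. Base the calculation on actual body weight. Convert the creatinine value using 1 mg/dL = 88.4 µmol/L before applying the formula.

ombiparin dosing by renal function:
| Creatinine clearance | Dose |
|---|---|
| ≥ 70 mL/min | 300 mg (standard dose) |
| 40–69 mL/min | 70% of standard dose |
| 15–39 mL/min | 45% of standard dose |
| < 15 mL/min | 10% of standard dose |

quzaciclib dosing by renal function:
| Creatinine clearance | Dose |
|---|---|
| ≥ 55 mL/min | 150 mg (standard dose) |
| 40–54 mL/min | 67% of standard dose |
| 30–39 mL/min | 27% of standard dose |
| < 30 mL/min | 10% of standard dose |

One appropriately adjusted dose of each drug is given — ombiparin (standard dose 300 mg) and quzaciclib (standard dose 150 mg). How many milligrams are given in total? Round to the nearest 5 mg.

150 mg

SCr = 243 / 88.4 = 2.749 mg/dL
CrCl = (140 − 51) × 56.1 / (72 × 2.749) = 4992.9 / 197.93 ≈ 25.2 mL/min
CrCl ≈ 25 mL/min.
ombiparin: 15–39 mL/min → 45% of 300 mg = 135 mg.
quzaciclib: < 30 mL/min → 10% of 150 mg = 15 mg.
Total = 135 + 15 = 150 mg.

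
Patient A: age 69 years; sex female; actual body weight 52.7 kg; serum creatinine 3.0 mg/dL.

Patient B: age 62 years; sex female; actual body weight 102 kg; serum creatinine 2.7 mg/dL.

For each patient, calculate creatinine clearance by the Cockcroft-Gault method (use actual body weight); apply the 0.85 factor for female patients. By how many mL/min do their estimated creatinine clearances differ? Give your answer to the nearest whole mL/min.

20 mL/min

Patient A: CrCl = (140 − 69) × 52.7 / (72 × 3) × 0.85 = 3741.7 / 216.00 × 0.85 ≈ 14.7 mL/min
Patient B: CrCl = (140 − 62) × 102 / (72 × 2.7) × 0.85 = 7956.0 / 194.40 × 0.85 ≈ 34.8 mL/min
|14.7 − 34.8| = 20.1 mL/min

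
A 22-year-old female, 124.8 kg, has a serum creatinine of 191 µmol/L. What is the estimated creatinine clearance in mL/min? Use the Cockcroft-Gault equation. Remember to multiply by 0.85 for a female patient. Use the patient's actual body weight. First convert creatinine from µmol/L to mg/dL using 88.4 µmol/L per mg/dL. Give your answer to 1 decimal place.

80.5 mL/min

SCr = 191 / 88.4 = 2.161 mg/dL
CrCl = (140 − 22) × 124.8 / (72 × 2.161) × 0.85 = 14726.4 / 155.59 × 0.85 ≈ 80.5 mL/min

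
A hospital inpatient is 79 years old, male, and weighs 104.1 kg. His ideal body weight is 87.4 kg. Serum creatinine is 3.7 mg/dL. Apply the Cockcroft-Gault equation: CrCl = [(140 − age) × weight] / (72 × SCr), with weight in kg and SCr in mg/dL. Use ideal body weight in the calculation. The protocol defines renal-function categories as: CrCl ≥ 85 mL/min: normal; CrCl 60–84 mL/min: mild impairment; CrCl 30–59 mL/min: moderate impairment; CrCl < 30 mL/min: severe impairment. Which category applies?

CrCl = (140 − 79) × 87.4 / (72 × 3.7) = 5331.4 / 266.40 ≈ 20.0 mL/min
20 mL/min falls in the 'severe impairment' range.

severe impairment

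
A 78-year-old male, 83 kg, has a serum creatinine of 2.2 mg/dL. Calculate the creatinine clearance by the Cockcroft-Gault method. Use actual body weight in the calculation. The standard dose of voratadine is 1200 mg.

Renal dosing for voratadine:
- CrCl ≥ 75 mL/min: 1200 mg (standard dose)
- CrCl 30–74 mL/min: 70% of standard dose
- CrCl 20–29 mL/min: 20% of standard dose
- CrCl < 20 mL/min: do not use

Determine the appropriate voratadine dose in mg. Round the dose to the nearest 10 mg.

CrCl = (140 − 78) × 83 / (72 × 2.2) = 5146.0 / 158.40 ≈ 32.5 mL/min
CrCl ≈ 32 mL/min → bracket 30–74 mL/min.
70% of 1200 mg = 840 mg

840 mg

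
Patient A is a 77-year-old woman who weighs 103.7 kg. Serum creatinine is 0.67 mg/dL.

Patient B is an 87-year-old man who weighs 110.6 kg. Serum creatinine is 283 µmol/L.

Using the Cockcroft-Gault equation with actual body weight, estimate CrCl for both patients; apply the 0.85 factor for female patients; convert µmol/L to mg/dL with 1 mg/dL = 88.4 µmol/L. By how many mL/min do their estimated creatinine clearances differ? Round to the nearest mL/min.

Patient A: CrCl = (140 − 77) × 103.7 / (72 × 0.67) × 0.85 = 6533.1 / 48.24 × 0.85 ≈ 115.1 mL/min
Patient B: SCr = 283 / 88.4 = 3.201 mg/dL
Patient B: CrCl = (140 − 87) × 110.6 / (72 × 3.201) = 5861.8 / 230.47 ≈ 25.4 mL/min
|115.1 − 25.4| = 89.7 mL/min

90 mL/min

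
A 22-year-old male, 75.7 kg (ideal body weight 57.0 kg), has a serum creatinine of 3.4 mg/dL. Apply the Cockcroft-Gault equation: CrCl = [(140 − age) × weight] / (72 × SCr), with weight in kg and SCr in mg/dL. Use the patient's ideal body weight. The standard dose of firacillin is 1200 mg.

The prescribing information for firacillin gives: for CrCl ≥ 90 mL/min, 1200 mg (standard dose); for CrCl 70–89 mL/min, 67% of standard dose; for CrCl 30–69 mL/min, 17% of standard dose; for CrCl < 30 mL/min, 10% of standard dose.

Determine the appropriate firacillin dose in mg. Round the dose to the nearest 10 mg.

120 mg

CrCl = (140 − 22) × 57 / (72 × 3.4) = 6726.0 / 244.80 ≈ 27.5 mL/min
CrCl ≈ 27 mL/min → bracket < 30 mL/min.
10% of 1200 mg = 120 mg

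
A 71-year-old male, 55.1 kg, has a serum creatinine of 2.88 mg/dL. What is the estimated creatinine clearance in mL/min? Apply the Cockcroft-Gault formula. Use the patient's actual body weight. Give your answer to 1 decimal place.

18.3 mL/min

CrCl = (140 − 71) × 55.1 / (72 × 2.88) = 3801.9 / 207.36 ≈ 18.3 mL/min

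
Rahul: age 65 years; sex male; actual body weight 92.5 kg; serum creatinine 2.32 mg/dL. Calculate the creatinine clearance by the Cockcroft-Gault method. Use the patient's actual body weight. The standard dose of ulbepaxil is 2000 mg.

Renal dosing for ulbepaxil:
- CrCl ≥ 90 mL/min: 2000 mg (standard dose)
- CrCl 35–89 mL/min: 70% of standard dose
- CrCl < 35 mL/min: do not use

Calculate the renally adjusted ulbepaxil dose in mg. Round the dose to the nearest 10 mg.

CrCl = (140 − 65) × 92.5 / (72 × 2.32) = 6937.5 / 167.04 ≈ 41.5 mL/min
CrCl ≈ 42 mL/min → bracket 35–89 mL/min.
70% of 2000 mg = 1400 mg

1400 mg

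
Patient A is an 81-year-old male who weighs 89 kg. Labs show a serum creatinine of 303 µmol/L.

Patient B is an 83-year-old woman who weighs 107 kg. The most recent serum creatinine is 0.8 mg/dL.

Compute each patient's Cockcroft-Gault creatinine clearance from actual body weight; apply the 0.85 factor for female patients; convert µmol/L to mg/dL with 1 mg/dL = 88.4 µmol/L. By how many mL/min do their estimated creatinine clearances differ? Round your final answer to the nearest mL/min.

69 mL/min

Patient A: SCr = 303 / 88.4 = 3.428 mg/dL
Patient A: CrCl = (140 − 81) × 89 / (72 × 3.428) = 5251.0 / 246.82 ≈ 21.3 mL/min
Patient B: CrCl = (140 − 83) × 107 / (72 × 0.8) × 0.85 = 6099.0 / 57.60 × 0.85 ≈ 90.0 mL/min
|21.3 − 90.0| = 68.7 mL/min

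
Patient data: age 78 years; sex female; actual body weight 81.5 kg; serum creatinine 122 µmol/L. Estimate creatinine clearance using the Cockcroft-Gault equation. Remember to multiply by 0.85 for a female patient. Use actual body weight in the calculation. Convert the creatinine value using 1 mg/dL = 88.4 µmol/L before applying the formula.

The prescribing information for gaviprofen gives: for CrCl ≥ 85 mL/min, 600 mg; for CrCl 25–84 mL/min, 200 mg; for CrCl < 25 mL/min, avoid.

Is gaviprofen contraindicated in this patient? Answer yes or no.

no

SCr = 122 / 88.4 = 1.38 mg/dL
CrCl = (140 − 78) × 81.5 / (72 × 1.38) × 0.85 = 5053.0 / 99.36 × 0.85 ≈ 43.2 mL/min
CrCl ≈ 43 mL/min, which is ≥ 25 mL/min.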